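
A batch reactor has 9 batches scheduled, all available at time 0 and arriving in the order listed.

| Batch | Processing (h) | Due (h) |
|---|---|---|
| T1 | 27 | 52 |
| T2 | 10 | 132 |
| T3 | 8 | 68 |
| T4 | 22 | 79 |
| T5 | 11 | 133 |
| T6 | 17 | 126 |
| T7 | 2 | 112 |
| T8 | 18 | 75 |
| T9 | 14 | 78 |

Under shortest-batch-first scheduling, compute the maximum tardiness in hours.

SPT (increasing processing time): T7 T3 T2 T5 T9 T6 T8 T4 T1.
T7: 0→2, due 112, tardiness 0
T3: 2→10, due 68, tardiness 0
T2: 10→20, due 132, tardiness 0
T5: 20→31, due 133, tardiness 0
T9: 31→45, due 78, tardiness 0
T6: 45→62, due 126, tardiness 0
T8: 62→80, due 75, tardiness 5
T4: 80→102, due 79, tardiness 23
T1: 102→129, due 52, tardiness 77
Maximum = 77.

77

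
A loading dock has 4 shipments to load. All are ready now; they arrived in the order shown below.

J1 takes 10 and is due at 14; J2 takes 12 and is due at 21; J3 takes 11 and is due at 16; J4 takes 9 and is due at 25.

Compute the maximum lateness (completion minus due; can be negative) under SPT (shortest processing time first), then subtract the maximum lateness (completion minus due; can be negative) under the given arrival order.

SPT (increasing processing time): J4 J1 J3 J2.
J4: 0→9, due 25, lateness -16
J1: 9→19, due 14, lateness 5
J3: 19→30, due 16, lateness 14
J2: 30→42, due 21, lateness 21
Maximum = 21.
FIFO (arrival order): J1 J2 J3 J4.
J1: 0→10, due 14, lateness -4
J2: 10→22, due 21, lateness 1
J3: 22→33, due 16, lateness 17
J4: 33→42, due 25, lateness 17
Maximum = 17.
Difference = 21 − 17 = 4.

4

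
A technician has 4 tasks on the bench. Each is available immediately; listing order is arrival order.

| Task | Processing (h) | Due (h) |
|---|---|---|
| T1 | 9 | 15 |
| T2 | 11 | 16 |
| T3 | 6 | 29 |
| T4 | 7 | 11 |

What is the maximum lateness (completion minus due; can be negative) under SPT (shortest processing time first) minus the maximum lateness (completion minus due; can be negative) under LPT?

SPT (increasing processing time): T3 T4 T1 T2.
T3: 0→6, due 29, lateness -23
T4: 6→13, due 11, lateness 2
T1: 13→22, due 15, lateness 7
T2: 22→33, due 16, lateness 17
Maximum = 17.
LPT (decreasing processing time): T2 T1 T4 T3.
T2: 0→11, due 16, lateness -5
T1: 11→20, due 15, lateness 5
T4: 20→27, due 11, lateness 16
T3: 27→33, due 29, lateness 4
Maximum = 16.
Difference = 17 − 16 = 1.

1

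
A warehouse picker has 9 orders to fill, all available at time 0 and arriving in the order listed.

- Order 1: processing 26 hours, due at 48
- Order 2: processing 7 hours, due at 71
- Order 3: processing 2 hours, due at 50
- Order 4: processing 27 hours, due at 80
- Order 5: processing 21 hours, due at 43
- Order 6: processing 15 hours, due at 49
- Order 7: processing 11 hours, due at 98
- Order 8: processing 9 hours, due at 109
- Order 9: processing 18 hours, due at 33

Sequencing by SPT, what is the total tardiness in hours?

SPT (increasing processing time): Order 3 Order 2 Order 8 Order 7 Order 6 Order 9 Order 5 Order 1 Order 4.
Order 3: 0→2, due 50, tardiness 0
Order 2: 2→9, due 71, tardiness 0
Order 8: 9→18, due 109, tardiness 0
Order 7: 18→29, due 98, tardiness 0
Order 6: 29→44, due 49, tardiness 0
Order 9: 44→62, due 33, tardiness 29
Order 5: 62→83, due 43, tardiness 40
Order 1: 83→109, due 48, tardiness 61
Order 4: 109→136, due 80, tardiness 56
Sum = 0+0+0+0+0+29+40+61+56 = 186.

186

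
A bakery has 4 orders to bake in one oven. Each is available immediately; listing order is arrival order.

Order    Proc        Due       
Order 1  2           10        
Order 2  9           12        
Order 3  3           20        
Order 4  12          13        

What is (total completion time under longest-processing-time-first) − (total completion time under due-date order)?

LPT (decreasing processing time): Order 4 Order 2 Order 3 Order 1.
Order 4: 0→12
Order 2: 12→21
Order 3: 21→24
Order 1: 24→26
Sum = 12+21+24+26 = 83.
EDD (increasing due date): Order 1 Order 2 Order 4 Order 3.
Order 1: 0→2
Order 2: 2→11
Order 4: 11→23
Order 3: 23→26
Sum = 2+11+23+26 = 62.
Difference = 83 − 62 = 21.

21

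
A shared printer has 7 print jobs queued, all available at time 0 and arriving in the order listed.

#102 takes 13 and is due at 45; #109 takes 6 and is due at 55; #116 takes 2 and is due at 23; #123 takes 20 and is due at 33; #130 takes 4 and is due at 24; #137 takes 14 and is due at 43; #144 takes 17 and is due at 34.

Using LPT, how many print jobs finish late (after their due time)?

LPT (decreasing processing time): #123 #144 #137 #102 #109 #130 #116.
#123: 0→20, due 33, tardiness 0
#144: 20→37, due 34, tardiness 3
#137: 37→51, due 43, tardiness 8
#102: 51→64, due 45, tardiness 19
#109: 64→70, due 55, tardiness 15
#130: 70→74, due 24, tardiness 50
#116: 74→76, due 23, tardiness 53
Late print jobs: 6.

6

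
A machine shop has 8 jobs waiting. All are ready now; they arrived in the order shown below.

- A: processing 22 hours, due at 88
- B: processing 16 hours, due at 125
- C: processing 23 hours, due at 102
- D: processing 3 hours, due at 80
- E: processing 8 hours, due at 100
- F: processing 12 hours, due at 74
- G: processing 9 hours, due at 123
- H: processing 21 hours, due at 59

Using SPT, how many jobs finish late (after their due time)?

SPT (increasing processing time): D E G F B H A C.
D: 0→3, due 80, tardiness 0
E: 3→11, due 100, tardiness 0
G: 11→20, due 123, tardiness 0
F: 20→32, due 74, tardiness 0
B: 32→48, due 125, tardiness 0
H: 48→69, due 59, tardiness 10
A: 69→91, due 88, tardiness 3
C: 91→114, due 102, tardiness 12
Late jobs: 3.

3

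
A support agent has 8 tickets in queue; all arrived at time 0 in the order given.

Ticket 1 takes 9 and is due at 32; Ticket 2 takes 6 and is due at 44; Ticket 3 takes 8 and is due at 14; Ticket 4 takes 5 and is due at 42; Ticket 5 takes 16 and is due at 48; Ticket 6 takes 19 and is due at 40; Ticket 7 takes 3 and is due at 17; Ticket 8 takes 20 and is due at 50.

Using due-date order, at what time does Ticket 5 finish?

EDD (increasing due date): Ticket 3 Ticket 7 Ticket 1 Ticket 6 Ticket 4 Ticket 2 Ticket 5 Ticket 8.
Ticket 3: 0→8
Ticket 7: 8→11
Ticket 1: 11→20
Ticket 6: 20→39
Ticket 4: 39→44
Ticket 2: 44→50
Ticket 5: 50→66

66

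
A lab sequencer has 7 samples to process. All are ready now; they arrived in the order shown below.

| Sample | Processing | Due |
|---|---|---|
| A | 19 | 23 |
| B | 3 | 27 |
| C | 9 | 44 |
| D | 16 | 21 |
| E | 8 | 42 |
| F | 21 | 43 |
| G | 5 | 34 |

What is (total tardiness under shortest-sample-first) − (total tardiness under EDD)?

SPT (increasing processing time): B G E C D A F.
B: 0→3, due 27, tardiness 0
G: 3→8, due 34, tardiness 0
E: 8→16, due 42, tardiness 0
C: 16→25, due 44, tardiness 0
D: 25→41, due 21, tardiness 20
A: 41→60, due 23, tardiness 37
F: 60→81, due 43, tardiness 38
Sum = 0+0+0+0+20+37+38 = 95.
EDD (increasing due date): D A B G E F C.
D: 0→16, due 21, tardiness 0
A: 16→35, due 23, tardiness 12
B: 35→38, due 27, tardiness 11
G: 38→43, due 34, tardiness 9
E: 43→51, due 42, tardiness 9
F: 51→72, due 43, tardiness 29
C: 72→81, due 44, tardiness 37
Sum = 0+12+11+9+9+29+37 = 107.
Difference = 95 − 107 = -12.

-12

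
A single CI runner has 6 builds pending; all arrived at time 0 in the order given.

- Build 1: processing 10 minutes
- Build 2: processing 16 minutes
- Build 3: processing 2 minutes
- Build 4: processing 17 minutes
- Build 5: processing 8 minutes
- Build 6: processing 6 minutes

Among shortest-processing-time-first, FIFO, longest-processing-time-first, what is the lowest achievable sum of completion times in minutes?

153

SPT (increasing processing time): Build 3 Build 6 Build 5 Build 1 Build 2 Build 4.
Build 3: 0→2
Build 6: 2→8
Build 5: 8→16
Build 1: 16→26
Build 2: 26→42
Build 4: 42→59
Sum = 2+8+16+26+42+59 = 153.
FIFO (arrival order): Build 1 Build 2 Build 3 Build 4 Build 5 Build 6.
Build 1: 0→10
Build 2: 10→26
Build 3: 26→28
Build 4: 28→45
Build 5: 45→53
Build 6: 53→59
Sum = 10+26+28+45+53+59 = 221.
LPT (decreasing processing time): Build 4 Build 2 Build 1 Build 5 Build 6 Build 3.
Build 4: 0→17
Build 2: 17→33
Build 1: 33→43
Build 5: 43→51
Build 6: 51→57
Build 3: 57→59
Sum = 17+33+43+51+57+59 = 260.
SPT 153, FIFO 221, LPT 260 → minimum 153.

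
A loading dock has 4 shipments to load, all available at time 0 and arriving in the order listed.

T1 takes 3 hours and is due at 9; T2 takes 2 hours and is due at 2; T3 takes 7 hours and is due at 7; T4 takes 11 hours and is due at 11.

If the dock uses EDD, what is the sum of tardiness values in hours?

EDD (increasing due date): T2 T3 T1 T4.
T2: 0→2, due 2, tardiness 0
T3: 2→9, due 7, tardiness 2
T1: 9→12, due 9, tardiness 3
T4: 12→23, due 11, tardiness 12
Sum = 0+2+3+12 = 17.

17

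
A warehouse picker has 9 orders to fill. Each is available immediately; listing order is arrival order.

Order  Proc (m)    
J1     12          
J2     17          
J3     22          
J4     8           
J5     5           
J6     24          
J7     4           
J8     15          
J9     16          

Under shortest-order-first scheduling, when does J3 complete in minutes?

SPT (increasing processing time): J7 J5 J4 J1 J8 J9 J2 J3 J6.
J7: 0→4
J5: 4→9
J4: 9→17
J1: 17→29
J8: 29→44
J9: 44→60
J2: 60→77
J3: 77→99

99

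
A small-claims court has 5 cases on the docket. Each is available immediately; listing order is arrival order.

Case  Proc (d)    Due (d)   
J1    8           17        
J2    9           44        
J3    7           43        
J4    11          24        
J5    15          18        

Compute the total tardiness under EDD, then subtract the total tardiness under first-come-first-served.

EDD (increasing due date): J1 J5 J4 J3 J2.
J1: 0→8, due 17, tardiness 0
J5: 8→23, due 18, tardiness 5
J4: 23→34, due 24, tardiness 10
J3: 34→41, due 43, tardiness 0
J2: 41→50, due 44, tardiness 6
Sum = 0+5+10+0+6 = 21.
FIFO (arrival order): J1 J2 J3 J4 J5.
J1: 0→8, due 17, tardiness 0
J2: 8→17, due 44, tardiness 0
J3: 17→24, due 43, tardiness 0
J4: 24→35, due 24, tardiness 11
J5: 35→50, due 18, tardiness 32
Sum = 0+0+0+11+32 = 43.
Difference = 21 − 43 = -22.

-22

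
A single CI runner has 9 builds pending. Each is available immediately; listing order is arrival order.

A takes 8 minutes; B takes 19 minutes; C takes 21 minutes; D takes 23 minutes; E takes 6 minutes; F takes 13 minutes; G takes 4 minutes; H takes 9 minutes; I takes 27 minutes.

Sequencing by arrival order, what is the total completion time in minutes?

648

FIFO (arrival order): A B C D E F G H I.
A: 0→8
B: 8→27
C: 27→48
D: 48→71
E: 71→77
F: 77→90
G: 90→94
H: 94→103
I: 103→130
Sum = 8+27+48+71+77+90+94+103+130 = 648.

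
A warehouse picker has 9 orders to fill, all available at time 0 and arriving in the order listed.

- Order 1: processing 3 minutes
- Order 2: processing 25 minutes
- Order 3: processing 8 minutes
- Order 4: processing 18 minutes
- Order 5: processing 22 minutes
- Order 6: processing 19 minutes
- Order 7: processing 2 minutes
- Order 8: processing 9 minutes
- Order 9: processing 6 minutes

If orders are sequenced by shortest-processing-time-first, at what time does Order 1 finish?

5

SPT (increasing processing time): Order 7 Order 1 Order 9 Order 3 Order 8 Order 4 Order 6 Order 5 Order 2.
Order 7: 0→2
Order 1: 2→5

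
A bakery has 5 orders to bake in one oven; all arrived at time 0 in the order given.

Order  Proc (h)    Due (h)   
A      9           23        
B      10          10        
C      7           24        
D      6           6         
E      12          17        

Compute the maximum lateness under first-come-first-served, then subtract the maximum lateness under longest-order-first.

-11

FIFO (arrival order): A B C D E.
A: 0→9, due 23, lateness -14
B: 9→19, due 10, lateness 9
C: 19→26, due 24, lateness 2
D: 26→32, due 6, lateness 26
E: 32→44, due 17, lateness 27
Maximum = 27.
LPT (decreasing processing time): E B A C D.
E: 0→12, due 17, lateness -5
B: 12→22, due 10, lateness 12
A: 22→31, due 23, lateness 8
C: 31→38, due 24, lateness 14
D: 38→44, due 6, lateness 38
Maximum = 38.
Difference = 27 − 38 = -11.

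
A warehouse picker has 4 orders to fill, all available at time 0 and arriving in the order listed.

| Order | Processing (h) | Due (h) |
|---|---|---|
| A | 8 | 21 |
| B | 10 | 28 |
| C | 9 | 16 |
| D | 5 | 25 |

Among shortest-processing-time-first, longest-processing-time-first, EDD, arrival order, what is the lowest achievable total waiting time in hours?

40

SPT (increasing processing time): D A C B.
D: waits 0, runs 0→5
A: waits 5, runs 5→13
C: waits 13, runs 13→22
B: waits 22, runs 22→32
Sum = 0+5+13+22 = 40.
LPT (decreasing processing time): B C A D.
B: waits 0, runs 0→10
C: waits 10, runs 10→19
A: waits 19, runs 19→27
D: waits 27, runs 27→32
Sum = 0+10+19+27 = 56.
EDD (increasing due date): C A D B.
C: waits 0, runs 0→9
A: waits 9, runs 9→17
D: waits 17, runs 17→22
B: waits 22, runs 22→32
Sum = 0+9+17+22 = 48.
FIFO (arrival order): A B C D.
A: waits 0, runs 0→8
B: waits 8, runs 8→18
C: waits 18, runs 18→27
D: waits 27, runs 27→32
Sum = 0+8+18+27 = 53.
SPT 40, LPT 56, EDD 48, FIFO 53 → minimum 40.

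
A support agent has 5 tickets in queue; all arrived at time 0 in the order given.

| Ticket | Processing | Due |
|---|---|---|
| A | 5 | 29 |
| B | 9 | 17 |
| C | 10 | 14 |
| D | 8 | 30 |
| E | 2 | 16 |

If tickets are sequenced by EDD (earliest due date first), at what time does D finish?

EDD (increasing due date): C E B A D.
C: 0→10
E: 10→12
B: 12→21
A: 21→26
D: 26→34

34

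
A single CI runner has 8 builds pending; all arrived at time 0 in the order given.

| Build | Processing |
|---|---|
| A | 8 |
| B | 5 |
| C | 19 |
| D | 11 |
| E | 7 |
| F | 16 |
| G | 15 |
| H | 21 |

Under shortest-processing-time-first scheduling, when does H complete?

102

SPT (increasing processing time): B E A D G F C H.
B: 0→5
E: 5→12
A: 12→20
D: 20→31
G: 31→46
F: 46→62
C: 62→81
H: 81→102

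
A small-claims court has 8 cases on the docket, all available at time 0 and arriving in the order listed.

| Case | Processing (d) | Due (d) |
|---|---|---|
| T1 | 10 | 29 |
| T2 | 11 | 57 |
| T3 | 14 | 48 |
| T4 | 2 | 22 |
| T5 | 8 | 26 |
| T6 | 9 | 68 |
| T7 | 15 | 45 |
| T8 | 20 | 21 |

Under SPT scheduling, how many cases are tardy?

3

SPT (increasing processing time): T4 T5 T6 T1 T2 T3 T7 T8.
T4: 0→2, due 22, tardiness 0
T5: 2→10, due 26, tardiness 0
T6: 10→19, due 68, tardiness 0
T1: 19→29, due 29, tardiness 0
T2: 29→40, due 57, tardiness 0
T3: 40→54, due 48, tardiness 6
T7: 54→69, due 45, tardiness 24
T8: 69→89, due 21, tardiness 68
Late cases: 3.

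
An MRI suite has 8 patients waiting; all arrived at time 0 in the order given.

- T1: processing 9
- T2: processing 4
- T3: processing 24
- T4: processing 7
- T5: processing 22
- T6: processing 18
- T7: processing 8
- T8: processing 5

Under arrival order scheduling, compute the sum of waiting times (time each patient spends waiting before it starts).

345

FIFO (arrival order): T1 T2 T3 T4 T5 T6 T7 T8.
T1: waits 0, runs 0→9
T2: waits 9, runs 9→13
T3: waits 13, runs 13→37
T4: waits 37, runs 37→44
T5: waits 44, runs 44→66
T6: waits 66, runs 66→84
T7: waits 84, runs 84→92
T8: waits 92, runs 92→97
Sum = 0+9+13+37+44+66+84+92 = 345.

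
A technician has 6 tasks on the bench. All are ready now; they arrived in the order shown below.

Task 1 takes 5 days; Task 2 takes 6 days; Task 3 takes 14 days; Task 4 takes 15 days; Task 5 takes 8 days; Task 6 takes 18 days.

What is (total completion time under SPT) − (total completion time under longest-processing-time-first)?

SPT (increasing processing time): Task 1 Task 2 Task 5 Task 3 Task 4 Task 6.
Task 1: 0→5
Task 2: 5→11
Task 5: 11→19
Task 3: 19→33
Task 4: 33→48
Task 6: 48→66
Sum = 5+11+19+33+48+66 = 182.
LPT (decreasing processing time): Task 6 Task 4 Task 3 Task 5 Task 2 Task 1.
Task 6: 0→18
Task 4: 18→33
Task 3: 33→47
Task 5: 47→55
Task 2: 55→61
Task 1: 61→66
Sum = 18+33+47+55+61+66 = 280.
Difference = 182 − 280 = -98.

-98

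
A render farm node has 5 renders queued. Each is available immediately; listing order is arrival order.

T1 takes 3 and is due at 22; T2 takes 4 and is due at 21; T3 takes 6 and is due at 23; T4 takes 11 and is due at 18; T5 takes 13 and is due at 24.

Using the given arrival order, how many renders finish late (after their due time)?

FIFO (arrival order): T1 T2 T3 T4 T5.
T1: 0→3, due 22, tardiness 0
T2: 3→7, due 21, tardiness 0
T3: 7→13, due 23, tardiness 0
T4: 13→24, due 18, tardiness 6
T5: 24→37, due 24, tardiness 13
Late renders: 2.

2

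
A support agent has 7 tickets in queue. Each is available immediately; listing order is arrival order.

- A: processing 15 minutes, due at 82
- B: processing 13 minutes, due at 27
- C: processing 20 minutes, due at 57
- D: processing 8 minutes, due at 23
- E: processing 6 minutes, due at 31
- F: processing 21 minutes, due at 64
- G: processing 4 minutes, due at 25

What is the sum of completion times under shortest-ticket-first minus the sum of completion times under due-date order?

-24

SPT (increasing processing time): G E D B A C F.
G: 0→4
E: 4→10
D: 10→18
B: 18→31
A: 31→46
C: 46→66
F: 66→87
Sum = 4+10+18+31+46+66+87 = 262.
EDD (increasing due date): D G B E C F A.
D: 0→8
G: 8→12
B: 12→25
E: 25→31
C: 31→51
F: 51→72
A: 72→87
Sum = 8+12+25+31+51+72+87 = 286.
Difference = 262 − 286 = -24.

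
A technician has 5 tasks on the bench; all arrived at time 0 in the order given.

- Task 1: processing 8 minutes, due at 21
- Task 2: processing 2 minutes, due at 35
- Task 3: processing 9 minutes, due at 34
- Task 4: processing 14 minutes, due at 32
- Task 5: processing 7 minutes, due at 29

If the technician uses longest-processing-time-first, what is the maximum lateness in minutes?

LPT (decreasing processing time): Task 4 Task 3 Task 1 Task 5 Task 2.
Task 4: 0→14, due 32, lateness -18
Task 3: 14→23, due 34, lateness -11
Task 1: 23→31, due 21, lateness 10
Task 5: 31→38, due 29, lateness 9
Task 2: 38→40, due 35, lateness 5
Maximum = 10.

10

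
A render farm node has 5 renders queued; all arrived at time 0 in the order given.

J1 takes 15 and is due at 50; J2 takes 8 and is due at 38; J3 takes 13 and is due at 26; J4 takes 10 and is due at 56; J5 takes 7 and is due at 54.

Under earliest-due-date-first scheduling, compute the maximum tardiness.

0

EDD (increasing due date): J3 J2 J1 J5 J4.
J3: 0→13, due 26, tardiness 0
J2: 13→21, due 38, tardiness 0
J1: 21→36, due 50, tardiness 0
J5: 36→43, due 54, tardiness 0
J4: 43→53, due 56, tardiness 0
Maximum = 0.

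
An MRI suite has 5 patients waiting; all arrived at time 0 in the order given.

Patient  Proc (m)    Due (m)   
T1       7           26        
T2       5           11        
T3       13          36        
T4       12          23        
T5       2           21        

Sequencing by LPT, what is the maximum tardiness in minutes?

26

LPT (decreasing processing time): T3 T4 T1 T2 T5.
T3: 0→13, due 36, tardiness 0
T4: 13→25, due 23, tardiness 2
T1: 25→32, due 26, tardiness 6
T2: 32→37, due 11, tardiness 26
T5: 37→39, due 21, tardiness 18
Maximum = 26.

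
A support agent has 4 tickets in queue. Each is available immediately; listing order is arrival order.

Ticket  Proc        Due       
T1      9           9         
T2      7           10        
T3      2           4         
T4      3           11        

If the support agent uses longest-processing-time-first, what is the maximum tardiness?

17

LPT (decreasing processing time): T1 T2 T4 T3.
T1: 0→9, due 9, tardiness 0
T2: 9→16, due 10, tardiness 6
T4: 16→19, due 11, tardiness 8
T3: 19→21, due 4, tardiness 17
Maximum = 17.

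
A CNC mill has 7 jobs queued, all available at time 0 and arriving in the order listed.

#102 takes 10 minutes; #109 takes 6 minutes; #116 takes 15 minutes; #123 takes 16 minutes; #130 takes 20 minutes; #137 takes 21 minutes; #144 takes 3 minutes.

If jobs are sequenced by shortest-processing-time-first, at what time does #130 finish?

SPT (increasing processing time): #144 #109 #102 #116 #123 #130 #137.
#144: 0→3
#109: 3→9
#102: 9→19
#116: 19→34
#123: 34→50
#130: 50→70

70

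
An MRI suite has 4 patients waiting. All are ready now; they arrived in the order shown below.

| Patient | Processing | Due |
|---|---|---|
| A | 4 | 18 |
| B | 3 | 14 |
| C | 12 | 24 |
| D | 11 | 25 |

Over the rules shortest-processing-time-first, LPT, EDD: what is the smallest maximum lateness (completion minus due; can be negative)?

5

SPT (increasing processing time): B A D C.
B: 0→3, due 14, lateness -11
A: 3→7, due 18, lateness -11
D: 7→18, due 25, lateness -7
C: 18→30, due 24, lateness 6
Maximum = 6.
LPT (decreasing processing time): C D A B.
C: 0→12, due 24, lateness -12
D: 12→23, due 25, lateness -2
A: 23→27, due 18, lateness 9
B: 27→30, due 14, lateness 16
Maximum = 16.
EDD (increasing due date): B A C D.
B: 0→3, due 14, lateness -11
A: 3→7, due 18, lateness -11
C: 7→19, due 24, lateness -5
D: 19→30, due 25, lateness 5
Maximum = 5.
SPT 6, LPT 16, EDD 5 → minimum 5.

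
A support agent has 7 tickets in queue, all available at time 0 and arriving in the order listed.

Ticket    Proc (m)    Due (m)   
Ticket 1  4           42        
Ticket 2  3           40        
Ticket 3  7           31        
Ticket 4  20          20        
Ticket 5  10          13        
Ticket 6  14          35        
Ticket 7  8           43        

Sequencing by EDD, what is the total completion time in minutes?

EDD (increasing due date): Ticket 5 Ticket 4 Ticket 3 Ticket 6 Ticket 2 Ticket 1 Ticket 7.
Ticket 5: 0→10
Ticket 4: 10→30
Ticket 3: 30→37
Ticket 6: 37→51
Ticket 2: 51→54
Ticket 1: 54→58
Ticket 7: 58→66
Sum = 10+30+37+51+54+58+66 = 306.

306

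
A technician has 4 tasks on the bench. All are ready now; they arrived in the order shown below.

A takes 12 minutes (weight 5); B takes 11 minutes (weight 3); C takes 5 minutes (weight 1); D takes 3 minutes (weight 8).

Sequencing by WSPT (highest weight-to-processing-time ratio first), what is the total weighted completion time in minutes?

WSPT (decreasing weight/processing-time ratio): D A B C.
D: finishes 3, weight 8, w·C = 24
A: finishes 15, weight 5, w·C = 75
B: finishes 26, weight 3, w·C = 78
C: finishes 31, weight 1, w·C = 31
Sum = 24+75+78+31 = 208.

208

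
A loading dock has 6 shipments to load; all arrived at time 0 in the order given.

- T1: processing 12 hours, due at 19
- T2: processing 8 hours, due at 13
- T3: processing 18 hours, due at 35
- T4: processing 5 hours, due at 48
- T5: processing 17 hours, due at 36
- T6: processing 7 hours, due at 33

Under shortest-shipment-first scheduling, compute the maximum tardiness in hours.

32

SPT (increasing processing time): T4 T6 T2 T1 T5 T3.
T4: 0→5, due 48, tardiness 0
T6: 5→12, due 33, tardiness 0
T2: 12→20, due 13, tardiness 7
T1: 20→32, due 19, tardiness 13
T5: 32→49, due 36, tardiness 13
T3: 49→67, due 35, tardiness 32
Maximum = 32.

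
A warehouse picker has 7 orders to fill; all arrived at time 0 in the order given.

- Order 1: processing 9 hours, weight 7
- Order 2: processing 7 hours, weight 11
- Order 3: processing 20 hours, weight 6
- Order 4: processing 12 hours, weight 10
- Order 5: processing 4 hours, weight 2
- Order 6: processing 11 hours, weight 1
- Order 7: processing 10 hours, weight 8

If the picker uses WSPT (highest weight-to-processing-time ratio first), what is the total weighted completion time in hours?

WSPT (decreasing weight/processing-time ratio): Order 2 Order 4 Order 7 Order 1 Order 5 Order 3 Order 6.
Order 2: finishes 7, weight 11, w·C = 77
Order 4: finishes 19, weight 10, w·C = 190
Order 7: finishes 29, weight 8, w·C = 232
Order 1: finishes 38, weight 7, w·C = 266
Order 5: finishes 42, weight 2, w·C = 84
Order 3: finishes 62, weight 6, w·C = 372
Order 6: finishes 73, weight 1, w·C = 73
Sum = 77+190+232+266+84+372+73 = 1294.

1294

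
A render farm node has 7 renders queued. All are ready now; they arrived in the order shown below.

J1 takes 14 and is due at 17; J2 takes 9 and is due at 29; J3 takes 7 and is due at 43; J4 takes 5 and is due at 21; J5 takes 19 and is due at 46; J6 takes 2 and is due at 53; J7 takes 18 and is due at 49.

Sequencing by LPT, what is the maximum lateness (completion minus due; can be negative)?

51

LPT (decreasing processing time): J5 J7 J1 J2 J3 J4 J6.
J5: 0→19, due 46, lateness -27
J7: 19→37, due 49, lateness -12
J1: 37→51, due 17, lateness 34
J2: 51→60, due 29, lateness 31
J3: 60→67, due 43, lateness 24
J4: 67→72, due 21, lateness 51
J6: 72→74, due 53, lateness 21
Maximum = 51.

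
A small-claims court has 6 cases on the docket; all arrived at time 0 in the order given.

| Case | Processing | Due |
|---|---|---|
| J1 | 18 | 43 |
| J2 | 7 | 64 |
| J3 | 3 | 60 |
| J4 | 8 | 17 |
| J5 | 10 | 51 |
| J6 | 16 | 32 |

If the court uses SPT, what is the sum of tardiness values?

32

SPT (increasing processing time): J3 J2 J4 J5 J6 J1.
J3: 0→3, due 60, tardiness 0
J2: 3→10, due 64, tardiness 0
J4: 10→18, due 17, tardiness 1
J5: 18→28, due 51, tardiness 0
J6: 28→44, due 32, tardiness 12
J1: 44→62, due 43, tardiness 19
Sum = 0+0+1+0+12+19 = 32.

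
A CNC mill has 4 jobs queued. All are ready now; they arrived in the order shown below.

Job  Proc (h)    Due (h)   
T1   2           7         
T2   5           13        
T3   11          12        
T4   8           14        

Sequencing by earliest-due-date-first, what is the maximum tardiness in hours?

EDD (increasing due date): T1 T3 T2 T4.
T1: 0→2, due 7, tardiness 0
T3: 2→13, due 12, tardiness 1
T2: 13→18, due 13, tardiness 5
T4: 18→26, due 14, tardiness 12
Maximum = 12.

12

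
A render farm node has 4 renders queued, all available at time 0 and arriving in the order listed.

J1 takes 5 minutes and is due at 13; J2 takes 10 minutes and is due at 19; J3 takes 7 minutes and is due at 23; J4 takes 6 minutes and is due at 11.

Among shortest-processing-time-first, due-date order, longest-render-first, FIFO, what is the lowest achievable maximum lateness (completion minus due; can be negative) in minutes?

SPT (increasing processing time): J1 J4 J3 J2.
J1: 0→5, due 13, lateness -8
J4: 5→11, due 11, lateness 0
J3: 11→18, due 23, lateness -5
J2: 18→28, due 19, lateness 9
Maximum = 9.
EDD (increasing due date): J4 J1 J2 J3.
J4: 0→6, due 11, lateness -5
J1: 6→11, due 13, lateness -2
J2: 11→21, due 19, lateness 2
J3: 21→28, due 23, lateness 5
Maximum = 5.
LPT (decreasing processing time): J2 J3 J4 J1.
J2: 0→10, due 19, lateness -9
J3: 10→17, due 23, lateness -6
J4: 17→23, due 11, lateness 12
J1: 23→28, due 13, lateness 15
Maximum = 15.
FIFO (arrival order): J1 J2 J3 J4.
J1: 0→5, due 13, lateness -8
J2: 5→15, due 19, lateness -4
J3: 15→22, due 23, lateness -1
J4: 22→28, due 11, lateness 17
Maximum = 17.
SPT 9, EDD 5, LPT 15, FIFO 17 → minimum 5.

5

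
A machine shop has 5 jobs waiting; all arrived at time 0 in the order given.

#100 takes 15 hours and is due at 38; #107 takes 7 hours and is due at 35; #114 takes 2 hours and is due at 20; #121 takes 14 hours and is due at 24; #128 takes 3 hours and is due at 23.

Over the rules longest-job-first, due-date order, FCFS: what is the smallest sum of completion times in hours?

93

LPT (decreasing processing time): #100 #121 #107 #128 #114.
#100: 0→15
#121: 15→29
#107: 29→36
#128: 36→39
#114: 39→41
Sum = 15+29+36+39+41 = 160.
EDD (increasing due date): #114 #128 #121 #107 #100.
#114: 0→2
#128: 2→5
#121: 5→19
#107: 19→26
#100: 26→41
Sum = 2+5+19+26+41 = 93.
FIFO (arrival order): #100 #107 #114 #121 #128.
#100: 0→15
#107: 15→22
#114: 22→24
#121: 24→38
#128: 38→41
Sum = 15+22+24+38+41 = 140.
LPT 160, EDD 93, FIFO 140 → minimum 93.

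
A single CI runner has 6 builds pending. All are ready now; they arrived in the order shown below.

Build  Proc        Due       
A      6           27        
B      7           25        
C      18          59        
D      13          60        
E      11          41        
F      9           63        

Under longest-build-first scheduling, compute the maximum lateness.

37

LPT (decreasing processing time): C D E F B A.
C: 0→18, due 59, lateness -41
D: 18→31, due 60, lateness -29
E: 31→42, due 41, lateness 1
F: 42→51, due 63, lateness -12
B: 51→58, due 25, lateness 33
A: 58→64, due 27, lateness 37
Maximum = 37.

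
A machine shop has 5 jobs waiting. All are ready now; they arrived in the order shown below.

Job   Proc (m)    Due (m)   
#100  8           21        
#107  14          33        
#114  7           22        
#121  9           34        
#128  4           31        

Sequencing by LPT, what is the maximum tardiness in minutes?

LPT (decreasing processing time): #107 #121 #100 #114 #128.
#107: 0→14, due 33, tardiness 0
#121: 14→23, due 34, tardiness 0
#100: 23→31, due 21, tardiness 10
#114: 31→38, due 22, tardiness 16
#128: 38→42, due 31, tardiness 11
Maximum = 16.

16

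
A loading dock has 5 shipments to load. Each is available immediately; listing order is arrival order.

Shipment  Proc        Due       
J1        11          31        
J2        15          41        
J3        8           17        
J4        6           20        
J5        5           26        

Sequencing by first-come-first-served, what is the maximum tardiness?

FIFO (arrival order): J1 J2 J3 J4 J5.
J1: 0→11, due 31, tardiness 0
J2: 11→26, due 41, tardiness 0
J3: 26→34, due 17, tardiness 17
J4: 34→40, due 20, tardiness 20
J5: 40→45, due 26, tardiness 19
Maximum = 20.

20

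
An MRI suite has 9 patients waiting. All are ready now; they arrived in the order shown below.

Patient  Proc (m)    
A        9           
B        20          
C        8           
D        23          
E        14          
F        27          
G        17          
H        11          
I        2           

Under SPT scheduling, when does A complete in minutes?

19

SPT (increasing processing time): I C A H E G B D F.
I: 0→2
C: 2→10
A: 10→19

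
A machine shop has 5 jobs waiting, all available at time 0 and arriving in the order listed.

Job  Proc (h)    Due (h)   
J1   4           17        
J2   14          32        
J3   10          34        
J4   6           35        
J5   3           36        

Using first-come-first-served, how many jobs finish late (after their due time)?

FIFO (arrival order): J1 J2 J3 J4 J5.
J1: 0→4, due 17, tardiness 0
J2: 4→18, due 32, tardiness 0
J3: 18→28, due 34, tardiness 0
J4: 28→34, due 35, tardiness 0
J5: 34→37, due 36, tardiness 1
Late jobs: 1.

1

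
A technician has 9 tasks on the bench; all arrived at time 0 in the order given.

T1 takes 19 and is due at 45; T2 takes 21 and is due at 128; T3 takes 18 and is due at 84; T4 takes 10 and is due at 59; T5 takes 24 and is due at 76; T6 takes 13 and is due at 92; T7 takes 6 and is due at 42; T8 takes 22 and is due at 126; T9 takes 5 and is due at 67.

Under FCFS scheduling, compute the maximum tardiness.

FIFO (arrival order): T1 T2 T3 T4 T5 T6 T7 T8 T9.
T1: 0→19, due 45, tardiness 0
T2: 19→40, due 128, tardiness 0
T3: 40→58, due 84, tardiness 0
T4: 58→68, due 59, tardiness 9
T5: 68→92, due 76, tardiness 16
T6: 92→105, due 92, tardiness 13
T7: 105→111, due 42, tardiness 69
T8: 111→133, due 126, tardiness 7
T9: 133→138, due 67, tardiness 71
Maximum = 71.

71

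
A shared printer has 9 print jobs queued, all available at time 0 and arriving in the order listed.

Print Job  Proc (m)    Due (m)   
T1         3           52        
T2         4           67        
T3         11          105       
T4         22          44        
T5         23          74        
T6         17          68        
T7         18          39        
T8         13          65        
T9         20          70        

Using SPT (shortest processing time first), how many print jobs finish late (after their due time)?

4

SPT (increasing processing time): T1 T2 T3 T8 T6 T7 T9 T4 T5.
T1: 0→3, due 52, tardiness 0
T2: 3→7, due 67, tardiness 0
T3: 7→18, due 105, tardiness 0
T8: 18→31, due 65, tardiness 0
T6: 31→48, due 68, tardiness 0
T7: 48→66, due 39, tardiness 27
T9: 66→86, due 70, tardiness 16
T4: 86→108, due 44, tardiness 64
T5: 108→131, due 74, tardiness 57
Late print jobs: 4.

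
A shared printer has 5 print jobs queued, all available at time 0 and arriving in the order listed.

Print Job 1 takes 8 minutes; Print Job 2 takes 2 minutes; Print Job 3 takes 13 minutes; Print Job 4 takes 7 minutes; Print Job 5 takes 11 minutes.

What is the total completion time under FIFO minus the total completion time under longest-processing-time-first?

-37

FIFO (arrival order): Print Job 1 Print Job 2 Print Job 3 Print Job 4 Print Job 5.
Print Job 1: 0→8
Print Job 2: 8→10
Print Job 3: 10→23
Print Job 4: 23→30
Print Job 5: 30→41
Sum = 8+10+23+30+41 = 112.
LPT (decreasing processing time): Print Job 3 Print Job 5 Print Job 1 Print Job 4 Print Job 2.
Print Job 3: 0→13
Print Job 5: 13→24
Print Job 1: 24→32
Print Job 4: 32→39
Print Job 2: 39→41
Sum = 13+24+32+39+41 = 149.
Difference = 112 − 149 = -37.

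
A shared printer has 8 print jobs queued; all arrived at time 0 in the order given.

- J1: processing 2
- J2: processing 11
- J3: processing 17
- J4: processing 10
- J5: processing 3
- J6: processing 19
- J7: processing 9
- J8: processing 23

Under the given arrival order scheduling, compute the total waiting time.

261

FIFO (arrival order): J1 J2 J3 J4 J5 J6 J7 J8.
J1: waits 0, runs 0→2
J2: waits 2, runs 2→13
J3: waits 13, runs 13→30
J4: waits 30, runs 30→40
J5: waits 40, runs 40→43
J6: waits 43, runs 43→62
J7: waits 62, runs 62→71
J8: waits 71, runs 71→94
Sum = 0+2+13+30+40+43+62+71 = 261.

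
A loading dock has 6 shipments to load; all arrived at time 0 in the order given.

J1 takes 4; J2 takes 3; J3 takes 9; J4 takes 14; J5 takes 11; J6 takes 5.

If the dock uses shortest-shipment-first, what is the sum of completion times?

SPT (increasing processing time): J2 J1 J6 J3 J5 J4.
J2: 0→3
J1: 3→7
J6: 7→12
J3: 12→21
J5: 21→32
J4: 32→46
Sum = 3+7+12+21+32+46 = 121.

121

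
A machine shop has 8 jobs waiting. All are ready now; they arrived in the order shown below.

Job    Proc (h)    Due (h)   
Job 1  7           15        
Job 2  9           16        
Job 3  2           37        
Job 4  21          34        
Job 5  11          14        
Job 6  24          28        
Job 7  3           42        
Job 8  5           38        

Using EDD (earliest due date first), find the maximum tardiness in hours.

EDD (increasing due date): Job 5 Job 1 Job 2 Job 6 Job 4 Job 3 Job 8 Job 7.
Job 5: 0→11, due 14, tardiness 0
Job 1: 11→18, due 15, tardiness 3
Job 2: 18→27, due 16, tardiness 11
Job 6: 27→51, due 28, tardiness 23
Job 4: 51→72, due 34, tardiness 38
Job 3: 72→74, due 37, tardiness 37
Job 8: 74→79, due 38, tardiness 41
Job 7: 79→82, due 42, tardiness 40
Maximum = 41.

41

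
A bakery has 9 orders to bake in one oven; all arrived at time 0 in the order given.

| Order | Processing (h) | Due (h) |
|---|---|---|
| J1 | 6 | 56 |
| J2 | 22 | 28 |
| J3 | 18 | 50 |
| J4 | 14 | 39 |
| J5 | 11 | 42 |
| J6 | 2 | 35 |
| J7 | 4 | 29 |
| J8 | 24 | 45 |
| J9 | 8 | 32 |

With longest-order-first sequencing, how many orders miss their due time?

8

LPT (decreasing processing time): J8 J2 J3 J4 J5 J9 J1 J7 J6.
J8: 0→24, due 45, tardiness 0
J2: 24→46, due 28, tardiness 18
J3: 46→64, due 50, tardiness 14
J4: 64→78, due 39, tardiness 39
J5: 78→89, due 42, tardiness 47
J9: 89→97, due 32, tardiness 65
J1: 97→103, due 56, tardiness 47
J7: 103→107, due 29, tardiness 78
J6: 107→109, due 35, tardiness 74
Late orders: 8.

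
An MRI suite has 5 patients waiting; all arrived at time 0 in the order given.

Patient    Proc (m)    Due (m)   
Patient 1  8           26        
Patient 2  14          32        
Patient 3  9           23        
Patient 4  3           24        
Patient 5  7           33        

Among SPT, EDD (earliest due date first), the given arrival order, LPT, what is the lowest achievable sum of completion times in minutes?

99

SPT (increasing processing time): Patient 4 Patient 5 Patient 1 Patient 3 Patient 2.
Patient 4: 0→3
Patient 5: 3→10
Patient 1: 10→18
Patient 3: 18→27
Patient 2: 27→41
Sum = 3+10+18+27+41 = 99.
EDD (increasing due date): Patient 3 Patient 4 Patient 1 Patient 2 Patient 5.
Patient 3: 0→9
Patient 4: 9→12
Patient 1: 12→20
Patient 2: 20→34
Patient 5: 34→41
Sum = 9+12+20+34+41 = 116.
FIFO (arrival order): Patient 1 Patient 2 Patient 3 Patient 4 Patient 5.
Patient 1: 0→8
Patient 2: 8→22
Patient 3: 22→31
Patient 4: 31→34
Patient 5: 34→41
Sum = 8+22+31+34+41 = 136.
LPT (decreasing processing time): Patient 2 Patient 3 Patient 1 Patient 5 Patient 4.
Patient 2: 0→14
Patient 3: 14→23
Patient 1: 23→31
Patient 5: 31→38
Patient 4: 38→41
Sum = 14+23+31+38+41 = 147.
SPT 99, EDD 116, FIFO 136, LPT 147 → minimum 99.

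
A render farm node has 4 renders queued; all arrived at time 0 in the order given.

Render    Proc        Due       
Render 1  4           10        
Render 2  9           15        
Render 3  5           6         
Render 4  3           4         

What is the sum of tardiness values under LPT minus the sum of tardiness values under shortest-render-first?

LPT (decreasing processing time): Render 2 Render 3 Render 1 Render 4.
Render 2: 0→9, due 15, tardiness 0
Render 3: 9→14, due 6, tardiness 8
Render 1: 14→18, due 10, tardiness 8
Render 4: 18→21, due 4, tardiness 17
Sum = 0+8+8+17 = 33.
SPT (increasing processing time): Render 4 Render 1 Render 3 Render 2.
Render 4: 0→3, due 4, tardiness 0
Render 1: 3→7, due 10, tardiness 0
Render 3: 7→12, due 6, tardiness 6
Render 2: 12→21, due 15, tardiness 6
Sum = 0+0+6+6 = 12.
Difference = 33 − 12 = 21.

21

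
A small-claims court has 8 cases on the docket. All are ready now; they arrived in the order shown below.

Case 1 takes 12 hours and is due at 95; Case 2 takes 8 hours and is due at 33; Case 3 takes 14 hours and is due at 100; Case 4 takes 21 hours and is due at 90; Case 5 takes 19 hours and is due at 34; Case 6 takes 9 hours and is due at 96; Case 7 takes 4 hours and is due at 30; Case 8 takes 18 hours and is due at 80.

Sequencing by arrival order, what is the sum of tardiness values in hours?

122

FIFO (arrival order): Case 1 Case 2 Case 3 Case 4 Case 5 Case 6 Case 7 Case 8.
Case 1: 0→12, due 95, tardiness 0
Case 2: 12→20, due 33, tardiness 0
Case 3: 20→34, due 100, tardiness 0
Case 4: 34→55, due 90, tardiness 0
Case 5: 55→74, due 34, tardiness 40
Case 6: 74→83, due 96, tardiness 0
Case 7: 83→87, due 30, tardiness 57
Case 8: 87→105, due 80, tardiness 25
Sum = 0+0+0+0+40+0+57+25 = 122.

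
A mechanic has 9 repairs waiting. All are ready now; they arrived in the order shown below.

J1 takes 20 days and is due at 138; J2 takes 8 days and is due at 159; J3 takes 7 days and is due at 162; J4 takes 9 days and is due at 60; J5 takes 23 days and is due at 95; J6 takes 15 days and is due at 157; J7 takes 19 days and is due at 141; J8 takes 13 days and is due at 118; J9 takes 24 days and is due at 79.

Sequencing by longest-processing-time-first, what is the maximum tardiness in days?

63

LPT (decreasing processing time): J9 J5 J1 J7 J6 J8 J4 J2 J3.
J9: 0→24, due 79, tardiness 0
J5: 24→47, due 95, tardiness 0
J1: 47→67, due 138, tardiness 0
J7: 67→86, due 141, tardiness 0
J6: 86→101, due 157, tardiness 0
J8: 101→114, due 118, tardiness 0
J4: 114→123, due 60, tardiness 63
J2: 123→131, due 159, tardiness 0
J3: 131→138, due 162, tardiness 0
Maximum = 63.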